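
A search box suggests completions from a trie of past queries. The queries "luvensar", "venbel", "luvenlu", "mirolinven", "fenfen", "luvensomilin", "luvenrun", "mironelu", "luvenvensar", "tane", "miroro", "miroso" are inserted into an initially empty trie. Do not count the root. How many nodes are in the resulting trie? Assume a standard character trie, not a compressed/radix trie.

59

Insert word by word; a character creates a node only if that edge doesn't already exist:
  "luvensar" → 8 new (l, u, v, e, n, s, a, r)
  "venbel" → 6 new (v, e, n, b, e, l)
  "luvenlu" → prefix "luven" already present; 2 new (l, u)
  "mirolinven" → 10 new (m, i, r, o, l, i, n, v, e, n)
  "fenfen" → 6 new (f, e, n, f, e, n)
  "luvensomilin" → prefix "luvens" already present; 6 new (o, m, i, l, i, n)
  "luvenrun" → prefix "luven" already present; 3 new (r, u, n)
  "mironelu" → prefix "miro" already present; 4 new (n, e, l, u)
  "luvenvensar" → prefix "luven" already present; 6 new (v, e, n, s, a, r)
  "tane" → 4 new (t, a, n, e)
  "miroro" → prefix "miro" already present; 2 new (r, o)
  "miroso" → prefix "miro" already present; 2 new (s, o)
Total nodes = 8 + 6 + 2 + 10 + 6 + 6 + 3 + 4 + 6 + 4 + 2 + 2 = 59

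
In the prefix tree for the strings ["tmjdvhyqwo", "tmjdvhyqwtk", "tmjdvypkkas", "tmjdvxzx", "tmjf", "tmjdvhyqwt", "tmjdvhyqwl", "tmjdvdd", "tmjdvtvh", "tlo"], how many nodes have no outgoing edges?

9

A leaf is a node with no children — equivalently, the end of a word that is not a proper prefix of any other stored word.
Those words: "tlo", "tmjdvdd", "tmjdvhyqwl", "tmjdvhyqwo", "tmjdvhyqwtk", "tmjdvtvh", "tmjdvxzx", "tmjdvypkkas", "tmjf"
Leaf count: 9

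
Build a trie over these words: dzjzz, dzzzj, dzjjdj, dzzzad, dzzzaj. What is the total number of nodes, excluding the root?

14

For each word, the new-node count is its length minus the longest prefix already in the trie:
  "dzjzz" → 5 new (d, z, j, z, z)
  "dzzzj" → prefix "dz" already present; 3 new (z, z, j)
  "dzjjdj" → prefix "dzj" already present; 3 new (j, d, j)
  "dzzzad" → prefix "dzzz" already present; 2 new (a, d)
  "dzzzaj" → prefix "dzzza" already present; 1 new (j)
Total nodes = 5 + 3 + 3 + 2 + 1 = 14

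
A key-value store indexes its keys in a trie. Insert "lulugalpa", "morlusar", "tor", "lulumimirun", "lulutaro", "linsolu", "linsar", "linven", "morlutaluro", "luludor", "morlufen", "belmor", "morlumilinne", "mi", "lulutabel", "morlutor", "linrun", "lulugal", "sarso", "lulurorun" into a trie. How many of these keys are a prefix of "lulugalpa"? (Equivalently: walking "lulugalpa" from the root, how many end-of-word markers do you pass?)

2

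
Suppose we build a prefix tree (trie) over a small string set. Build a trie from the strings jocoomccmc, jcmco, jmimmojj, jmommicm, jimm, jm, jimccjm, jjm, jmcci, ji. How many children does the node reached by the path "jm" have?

Follow the path "jm" to its node, then look at its outgoing edges.
Characters that immediately follow "jm" among the stored strings: {c, i, o}.
That node has 3 child edges.

3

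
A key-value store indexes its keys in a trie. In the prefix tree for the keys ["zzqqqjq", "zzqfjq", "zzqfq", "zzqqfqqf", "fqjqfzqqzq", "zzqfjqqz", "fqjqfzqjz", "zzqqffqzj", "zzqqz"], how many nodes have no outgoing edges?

8

A leaf is a node with no children — equivalently, the end of a word that is not a proper prefix of any other stored word.
Those words: "fqjqfzqjz", "fqjqfzqqzq", "zzqfjqqz", "zzqfq", "zzqqffqzj", "zzqqfqqf", "zzqqqjq", "zzqqz"
Leaf count: 8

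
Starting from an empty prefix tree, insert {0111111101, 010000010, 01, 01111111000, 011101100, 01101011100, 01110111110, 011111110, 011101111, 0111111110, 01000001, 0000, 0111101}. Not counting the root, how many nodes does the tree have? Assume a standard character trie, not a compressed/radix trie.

Count nodes per top-level branch (shared prefixes stored once):
  '0'-branch (0000, 01, 01000001, 010000010, 01101011100, 011101100, 011101111, 01110111110, 0111101, 011111110, 01111111000, 0111111101, 0111111110): 43 nodes
Sum: 43

43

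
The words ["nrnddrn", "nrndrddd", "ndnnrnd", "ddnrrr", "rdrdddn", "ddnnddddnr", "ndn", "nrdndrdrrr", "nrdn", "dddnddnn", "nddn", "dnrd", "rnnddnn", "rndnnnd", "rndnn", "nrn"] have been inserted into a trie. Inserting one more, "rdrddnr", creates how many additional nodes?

2

The longest prefix of "rdrddnr" already in the trie is "rdrdd" (length 5).
Each of the 2 remaining characters creates one node.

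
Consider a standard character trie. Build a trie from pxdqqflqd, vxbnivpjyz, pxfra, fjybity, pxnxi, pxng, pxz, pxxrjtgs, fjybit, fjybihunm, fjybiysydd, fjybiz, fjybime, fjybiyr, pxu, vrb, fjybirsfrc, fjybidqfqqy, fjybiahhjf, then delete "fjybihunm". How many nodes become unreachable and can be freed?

4

Walk "fjybihunm" from the leaf back toward the root, removing each node that no remaining word uses.
The suffix "hunm" (4 nodes) is used only by "fjybihunm"; the node for "fjybi" still has the child "t", so pruning stops there.
Nodes removed: 4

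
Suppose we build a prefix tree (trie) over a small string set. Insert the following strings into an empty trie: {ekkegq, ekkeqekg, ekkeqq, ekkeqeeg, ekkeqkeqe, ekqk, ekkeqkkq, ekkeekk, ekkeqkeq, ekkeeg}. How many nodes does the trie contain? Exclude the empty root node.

25

Trie structure (* marks end of a word):
(root)
└─ e
   └─ k
      ├─ k
      │  └─ e
      │     ├─ e
      │     │  ├─ g *
      │     │  └─ k
      │     │     └─ k *
      │     ├─ g
      │     │  └─ q *
      │     └─ q
      │        ├─ e
      │        │  ├─ e
      │        │  │  └─ g *
      │        │  └─ k
      │        │     └─ g *
      │        ├─ k
      │        │  ├─ e
      │        │  │  └─ q *
      │        │  │     └─ e *
      │        │  └─ k
      │        │     └─ q *
      │        └─ q *
      └─ q
         └─ k *
Counting every labelled node above: 25.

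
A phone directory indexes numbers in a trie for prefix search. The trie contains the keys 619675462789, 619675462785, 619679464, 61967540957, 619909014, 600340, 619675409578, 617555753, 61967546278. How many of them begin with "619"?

Filter for entries beginning with "619":
Matches: "61967540957", "619675409578", "61967546278", "619675462785", "619675462789", "619679464", "619909014"
Count: 7

7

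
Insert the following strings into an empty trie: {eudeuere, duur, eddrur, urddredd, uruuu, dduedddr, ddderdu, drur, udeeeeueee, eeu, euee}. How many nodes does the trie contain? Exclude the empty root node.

Trace insertions, counting only characters that open a new branch:
  "eudeuere" → 8 new (e, u, d, e, u, e, r, e)
  "duur" → 4 new (d, u, u, r)
  "eddrur" → prefix "e" already present; 5 new (d, d, r, u, r)
  "urddredd" → 8 new (u, r, d, d, r, e, d, d)
  "uruuu" → prefix "ur" already present; 3 new (u, u, u)
  "dduedddr" → prefix "d" already present; 7 new (d, u, e, d, d, d, r)
  "ddderdu" → prefix "dd" already present; 5 new (d, e, r, d, u)
  "drur" → prefix "d" already present; 3 new (r, u, r)
  "udeeeeueee" → prefix "u" already present; 9 new (d, e, e, e, e, u, e, e, e)
  "eeu" → prefix "e" already present; 2 new (e, u)
  "euee" → prefix "eu" already present; 2 new (e, e)
Total nodes = 8 + 4 + 5 + 8 + 3 + 7 + 5 + 3 + 9 + 2 + 2 = 56

56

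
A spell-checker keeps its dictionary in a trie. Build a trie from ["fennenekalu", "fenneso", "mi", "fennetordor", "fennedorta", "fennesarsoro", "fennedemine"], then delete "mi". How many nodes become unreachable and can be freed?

After clearing the end-marker at "mi", prune upward until reaching a node still needed by another word.
No other word shares any prefix with "mi", so all 2 of its nodes go.
Nodes removed: 2

2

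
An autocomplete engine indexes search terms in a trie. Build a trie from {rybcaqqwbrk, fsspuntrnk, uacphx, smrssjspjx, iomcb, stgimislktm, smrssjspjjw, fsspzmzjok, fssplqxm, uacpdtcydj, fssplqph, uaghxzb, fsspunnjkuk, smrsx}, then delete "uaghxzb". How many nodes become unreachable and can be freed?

5

After clearing the end-marker at "uaghxzb", prune upward until reaching a node still needed by another word.
The suffix "ghxzb" (5 nodes) is used only by "uaghxzb"; the node for "ua" still has the child "c", so pruning stops there.
Nodes removed: 5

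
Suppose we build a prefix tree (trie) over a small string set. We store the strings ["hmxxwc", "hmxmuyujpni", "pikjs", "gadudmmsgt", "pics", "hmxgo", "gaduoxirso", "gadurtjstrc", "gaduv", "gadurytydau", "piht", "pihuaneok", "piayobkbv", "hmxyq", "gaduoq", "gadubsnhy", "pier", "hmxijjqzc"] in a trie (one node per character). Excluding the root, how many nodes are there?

Count nodes per top-level branch (shared prefixes stored once):
  'g'-branch (gadubsnhy, gadudmmsgt, gaduoq, gaduoxirso, gadurtjstrc, gadurytydau, gaduv): 36 nodes
  'h'-branch (hmxgo, hmxijjqzc, hmxmuyujpni, hmxxwc, hmxyq): 24 nodes
  'p'-branch (piayobkbv, pics, pier, piht, pihuaneok, pikjs): 24 nodes
Sum: 84

84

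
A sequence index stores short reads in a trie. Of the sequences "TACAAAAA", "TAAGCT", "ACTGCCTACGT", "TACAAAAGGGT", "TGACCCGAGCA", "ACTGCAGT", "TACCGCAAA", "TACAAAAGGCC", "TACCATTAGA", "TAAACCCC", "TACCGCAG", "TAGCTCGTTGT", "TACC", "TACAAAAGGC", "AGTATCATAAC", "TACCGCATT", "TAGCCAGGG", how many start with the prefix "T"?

14

Walk to "T"; the words in its subtree are exactly those with that prefix.
Matches: "TAAACCCC", "TAAGCT", "TACAAAAA", "TACAAAAGGC", "TACAAAAGGCC", "TACAAAAGGGT", "TACC", "TACCATTAGA", "TACCGCAAA", "TACCGCAG", "TACCGCATT", "TAGCCAGGG", "TAGCTCGTTGT", "TGACCCGAGCA"
Count: 14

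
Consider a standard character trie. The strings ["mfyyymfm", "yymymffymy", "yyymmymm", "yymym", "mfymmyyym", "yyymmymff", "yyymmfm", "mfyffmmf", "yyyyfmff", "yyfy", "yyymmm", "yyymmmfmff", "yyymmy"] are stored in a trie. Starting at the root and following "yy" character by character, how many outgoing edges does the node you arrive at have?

3

The children of the "yy" node are the distinct next characters among strings starting with "yy".
Distinct next characters after "yy": f, m, y.
That node has 3 child edges.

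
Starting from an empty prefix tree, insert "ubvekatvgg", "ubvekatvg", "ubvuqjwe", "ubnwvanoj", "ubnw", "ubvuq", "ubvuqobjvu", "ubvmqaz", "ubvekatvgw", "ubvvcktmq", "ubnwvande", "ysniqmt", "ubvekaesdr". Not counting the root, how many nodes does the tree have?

51

Trace insertions, counting only characters that open a new branch:
  "ubvekatvgg" → 10 new (u, b, v, e, k, a, t, v, g, g)
  "ubvekatvg" → prefix "ubvekatvg" already present; 0 new (none)
  "ubvuqjwe" → prefix "ubv" already present; 5 new (u, q, j, w, e)
  "ubnwvanoj" → prefix "ub" already present; 7 new (n, w, v, a, n, o, j)
  "ubnw" → prefix "ubnw" already present; 0 new (none)
  "ubvuq" → prefix "ubvuq" already present; 0 new (none)
  "ubvuqobjvu" → prefix "ubvuq" already present; 5 new (o, b, j, v, u)
  "ubvmqaz" → prefix "ubv" already present; 4 new (m, q, a, z)
  "ubvekatvgw" → prefix "ubvekatvg" already present; 1 new (w)
  "ubvvcktmq" → prefix "ubv" already present; 6 new (v, c, k, t, m, q)
  "ubnwvande" → prefix "ubnwvan" already present; 2 new (d, e)
  "ysniqmt" → 7 new (y, s, n, i, q, m, t)
  "ubvekaesdr" → prefix "ubveka" already present; 4 new (e, s, d, r)
Total nodes = 10 + 0 + 5 + 7 + 0 + 0 + 5 + 4 + 1 + 6 + 2 + 7 + 4 = 51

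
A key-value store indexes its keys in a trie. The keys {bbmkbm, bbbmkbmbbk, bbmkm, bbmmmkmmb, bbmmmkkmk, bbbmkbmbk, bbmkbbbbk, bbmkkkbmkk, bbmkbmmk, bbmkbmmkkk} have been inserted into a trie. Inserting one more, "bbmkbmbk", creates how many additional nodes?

2

The longest prefix of "bbmkbmbk" already in the trie is "bbmkbm" (length 6).
New nodes needed: |"bbmkbmbk"| − 6 = 8 − 6 = 2.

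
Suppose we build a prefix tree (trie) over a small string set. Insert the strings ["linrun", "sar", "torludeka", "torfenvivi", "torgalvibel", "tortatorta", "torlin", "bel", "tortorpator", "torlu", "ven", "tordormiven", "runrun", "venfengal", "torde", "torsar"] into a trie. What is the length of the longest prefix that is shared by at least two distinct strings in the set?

Look for the deepest trie node that still has at least two words in its subtree.
"torlu" and "torludeka" agree on "torlu" (5 characters) before diverging; nothing deeper is shared.
Longest shared-prefix length: 5

5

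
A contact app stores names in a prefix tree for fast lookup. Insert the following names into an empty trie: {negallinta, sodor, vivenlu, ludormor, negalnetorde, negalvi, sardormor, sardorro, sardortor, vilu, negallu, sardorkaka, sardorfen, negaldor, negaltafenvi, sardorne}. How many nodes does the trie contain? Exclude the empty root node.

74

Trace insertions, counting only characters that open a new branch:
  "negallinta" → 10 new (n, e, g, a, l, l, i, n, t, a)
  "sodor" → 5 new (s, o, d, o, r)
  "vivenlu" → 7 new (v, i, v, e, n, l, u)
  "ludormor" → 8 new (l, u, d, o, r, m, o, r)
  "negalnetorde" → prefix "negal" already present; 7 new (n, e, t, o, r, d, e)
  "negalvi" → prefix "negal" already present; 2 new (v, i)
  "sardormor" → prefix "s" already present; 8 new (a, r, d, o, r, m, o, r)
  "sardorro" → prefix "sardor" already present; 2 new (r, o)
  "sardortor" → prefix "sardor" already present; 3 new (t, o, r)
  "vilu" → prefix "vi" already present; 2 new (l, u)
  "negallu" → prefix "negall" already present; 1 new (u)
  "sardorkaka" → prefix "sardor" already present; 4 new (k, a, k, a)
  "sardorfen" → prefix "sardor" already present; 3 new (f, e, n)
  "negaldor" → prefix "negal" already present; 3 new (d, o, r)
  "negaltafenvi" → prefix "negal" already present; 7 new (t, a, f, e, n, v, i)
  "sardorne" → prefix "sardor" already present; 2 new (n, e)
Total nodes = 10 + 5 + 7 + 8 + 7 + 2 + 8 + 2 + 3 + 2 + 1 + 4 + 3 + 3 + 7 + 2 = 74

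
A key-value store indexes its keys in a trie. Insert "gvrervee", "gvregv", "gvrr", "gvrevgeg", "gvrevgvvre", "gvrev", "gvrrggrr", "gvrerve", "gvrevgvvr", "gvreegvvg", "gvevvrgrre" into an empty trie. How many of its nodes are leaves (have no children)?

7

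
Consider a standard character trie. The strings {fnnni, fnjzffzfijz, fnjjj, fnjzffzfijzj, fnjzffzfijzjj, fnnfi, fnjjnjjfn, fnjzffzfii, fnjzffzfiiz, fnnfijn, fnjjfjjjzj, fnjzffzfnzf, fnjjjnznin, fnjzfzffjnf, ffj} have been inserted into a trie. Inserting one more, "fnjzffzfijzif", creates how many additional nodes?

2

The longest prefix of "fnjzffzfijzif" already in the trie is "fnjzffzfijz" (length 11).
Each of the 2 remaining characters creates one node.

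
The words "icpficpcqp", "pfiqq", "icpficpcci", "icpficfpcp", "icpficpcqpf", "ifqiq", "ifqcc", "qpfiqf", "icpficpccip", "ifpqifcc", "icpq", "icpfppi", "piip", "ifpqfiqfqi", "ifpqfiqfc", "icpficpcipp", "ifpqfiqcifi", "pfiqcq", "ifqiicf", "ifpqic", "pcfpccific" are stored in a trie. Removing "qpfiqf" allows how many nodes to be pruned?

6

Walk "qpfiqf" from the leaf back toward the root, removing each node that no remaining word uses.
No other word shares any prefix with "qpfiqf", so all 6 of its nodes go.
Nodes removed: 6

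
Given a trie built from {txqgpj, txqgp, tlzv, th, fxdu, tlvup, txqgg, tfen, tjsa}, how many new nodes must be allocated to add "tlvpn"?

"tlv" is already a path in the trie; the remaining "pn" must be added.
New nodes needed: |"tlvpn"| − 3 = 5 − 3 = 2.

2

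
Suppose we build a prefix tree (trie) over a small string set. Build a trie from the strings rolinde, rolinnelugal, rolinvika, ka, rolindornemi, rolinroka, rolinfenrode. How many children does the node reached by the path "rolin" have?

5

Follow the path "rolin" to its node, then look at its outgoing edges.
Distinct next characters after "rolin": d, f, n, r, v.
That node has 5 child edges.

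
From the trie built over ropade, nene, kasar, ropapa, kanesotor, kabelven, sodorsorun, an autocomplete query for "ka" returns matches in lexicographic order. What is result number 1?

kabelven

Words with prefix "ka", in lexicographic order: "kabelven", "kanesotor", "kasar"
The 1st is kabelven.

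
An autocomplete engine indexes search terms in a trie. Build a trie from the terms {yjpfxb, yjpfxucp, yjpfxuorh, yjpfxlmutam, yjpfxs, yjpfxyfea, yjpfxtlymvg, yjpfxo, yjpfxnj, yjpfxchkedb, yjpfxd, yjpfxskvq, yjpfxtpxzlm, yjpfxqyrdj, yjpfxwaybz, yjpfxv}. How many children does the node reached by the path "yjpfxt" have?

2

Walk "yjpfxt" from the root, arriving at one node.
Distinct next characters after "yjpfxt": l, p.
That node has 2 child edges.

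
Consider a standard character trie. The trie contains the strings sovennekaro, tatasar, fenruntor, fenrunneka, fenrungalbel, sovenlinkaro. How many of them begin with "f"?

Walk to "f"; the words in its subtree are exactly those with that prefix.
Words under "f": fenrungalbel, fenrunneka, fenruntor
Count: 3

3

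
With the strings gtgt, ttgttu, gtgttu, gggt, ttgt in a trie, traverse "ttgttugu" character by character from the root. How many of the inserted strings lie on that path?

Check each prefix of "ttgttugu" against the stored set — each match is an end-marker on the path.
Prefixes of the query that are stored words: "ttgt", "ttgttu"
Count: 2

2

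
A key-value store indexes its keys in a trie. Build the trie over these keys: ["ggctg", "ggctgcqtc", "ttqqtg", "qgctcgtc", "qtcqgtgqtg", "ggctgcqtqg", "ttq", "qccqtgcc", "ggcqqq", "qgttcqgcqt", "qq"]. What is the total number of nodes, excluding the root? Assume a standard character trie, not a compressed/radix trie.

53

For each word, the new-node count is its length minus the longest prefix already in the trie:
  "ggctg" → 5 new (g, g, c, t, g)
  "ggctgcqtc" → prefix "ggctg" already present; 4 new (c, q, t, c)
  "ttqqtg" → 6 new (t, t, q, q, t, g)
  "qgctcgtc" → 8 new (q, g, c, t, c, g, t, c)
  "qtcqgtgqtg" → prefix "q" already present; 9 new (t, c, q, g, t, g, q, t, g)
  "ggctgcqtqg" → prefix "ggctgcqt" already present; 2 new (q, g)
  "ttq" → prefix "ttq" already present; 0 new (none)
  "qccqtgcc" → prefix "q" already present; 7 new (c, c, q, t, g, c, c)
  "ggcqqq" → prefix "ggc" already present; 3 new (q, q, q)
  "qgttcqgcqt" → prefix "qg" already present; 8 new (t, t, c, q, g, c, q, t)
  "qq" → prefix "q" already present; 1 new (q)
Total nodes = 5 + 4 + 6 + 8 + 9 + 2 + 0 + 7 + 3 + 8 + 1 = 53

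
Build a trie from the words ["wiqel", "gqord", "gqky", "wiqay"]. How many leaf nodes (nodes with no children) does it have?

A leaf is a node with no children — equivalently, the end of a word that is not a proper prefix of any other stored word.
Those words: "gqky", "gqord", "wiqay", "wiqel"
Leaf count: 4

4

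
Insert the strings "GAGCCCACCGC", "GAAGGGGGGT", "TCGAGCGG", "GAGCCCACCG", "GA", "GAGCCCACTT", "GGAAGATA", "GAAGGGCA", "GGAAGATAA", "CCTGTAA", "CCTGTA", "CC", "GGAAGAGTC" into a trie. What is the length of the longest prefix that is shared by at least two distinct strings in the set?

10

Equivalently: take the maximum, over all pairs, of their longest common prefix length.
e.g. "GAGCCCACCG" and "GAGCCCACCGC" share the prefix "GAGCCCACCG" of length 10; no pair shares a longer one.
Longest shared-prefix length: 10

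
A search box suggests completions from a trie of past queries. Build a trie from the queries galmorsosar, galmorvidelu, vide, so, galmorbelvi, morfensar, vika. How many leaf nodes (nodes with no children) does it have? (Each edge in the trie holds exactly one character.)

7

A leaf is a node with no children — equivalently, the end of a word that is not a proper prefix of any other stored word.
Those words: "galmorbelvi", "galmorsosar", "galmorvidelu", "morfensar", "so", "vide", "vika"
Leaf count: 7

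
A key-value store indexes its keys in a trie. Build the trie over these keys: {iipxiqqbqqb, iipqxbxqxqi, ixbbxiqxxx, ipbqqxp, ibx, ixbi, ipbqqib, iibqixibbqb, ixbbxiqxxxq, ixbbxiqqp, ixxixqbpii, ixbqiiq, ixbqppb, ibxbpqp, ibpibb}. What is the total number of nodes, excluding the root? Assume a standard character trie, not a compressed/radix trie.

Trace insertions, counting only characters that open a new branch:
  "iipxiqqbqqb" → 11 new (i, i, p, x, i, q, q, b, q, q, b)
  "iipqxbxqxqi" → prefix "iip" already present; 8 new (q, x, b, x, q, x, q, i)
  "ixbbxiqxxx" → prefix "i" already present; 9 new (x, b, b, x, i, q, x, x, x)
  "ipbqqxp" → prefix "i" already present; 6 new (p, b, q, q, x, p)
  "ibx" → prefix "i" already present; 2 new (b, x)
  "ixbi" → prefix "ixb" already present; 1 new (i)
  "ipbqqib" → prefix "ipbqq" already present; 2 new (i, b)
  "iibqixibbqb" → prefix "ii" already present; 9 new (b, q, i, x, i, b, b, q, b)
  "ixbbxiqxxxq" → prefix "ixbbxiqxxx" already present; 1 new (q)
  "ixbbxiqqp" → prefix "ixbbxiq" already present; 2 new (q, p)
  "ixxixqbpii" → prefix "ix" already present; 8 new (x, i, x, q, b, p, i, i)
  "ixbqiiq" → prefix "ixb" already present; 4 new (q, i, i, q)
  "ixbqppb" → prefix "ixbq" already present; 3 new (p, p, b)
  "ibxbpqp" → prefix "ibx" already present; 4 new (b, p, q, p)
  "ibpibb" → prefix "ib" already present; 4 new (p, i, b, b)
Total nodes = 11 + 8 + 9 + 6 + 2 + 1 + 2 + 9 + 1 + 2 + 8 + 4 + 3 + 4 + 4 = 74

74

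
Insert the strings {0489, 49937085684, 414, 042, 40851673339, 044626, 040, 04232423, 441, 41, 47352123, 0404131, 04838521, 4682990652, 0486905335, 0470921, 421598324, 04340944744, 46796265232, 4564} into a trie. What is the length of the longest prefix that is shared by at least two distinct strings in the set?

The deepest shared node is where two words last agree before diverging.
e.g. "040" and "0404131" share the prefix "040" of length 3; no pair shares a longer one.
Longest shared-prefix length: 3

3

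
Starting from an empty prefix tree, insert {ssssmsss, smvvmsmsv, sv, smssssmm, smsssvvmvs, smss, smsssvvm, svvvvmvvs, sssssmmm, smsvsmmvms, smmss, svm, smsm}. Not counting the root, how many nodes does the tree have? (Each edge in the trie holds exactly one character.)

51

For each word, the new-node count is its length minus the longest prefix already in the trie:
  "ssssmsss" → 8 new (s, s, s, s, m, s, s, s)
  "smvvmsmsv" → prefix "s" already present; 8 new (m, v, v, m, s, m, s, v)
  "sv" → prefix "s" already present; 1 new (v)
  "smssssmm" → prefix "sm" already present; 6 new (s, s, s, s, m, m)
  "smsssvvmvs" → prefix "smsss" already present; 5 new (v, v, m, v, s)
  "smss" → prefix "smss" already present; 0 new (none)
  "smsssvvm" → prefix "smsssvvm" already present; 0 new (none)
  "svvvvmvvs" → prefix "sv" already present; 7 new (v, v, v, m, v, v, s)
  "sssssmmm" → prefix "ssss" already present; 4 new (s, m, m, m)
  "smsvsmmvms" → prefix "sms" already present; 7 new (v, s, m, m, v, m, s)
  "smmss" → prefix "sm" already present; 3 new (m, s, s)
  "svm" → prefix "sv" already present; 1 new (m)
  "smsm" → prefix "sms" already present; 1 new (m)
Total nodes = 8 + 8 + 1 + 6 + 5 + 0 + 0 + 7 + 4 + 7 + 3 + 1 + 1 = 51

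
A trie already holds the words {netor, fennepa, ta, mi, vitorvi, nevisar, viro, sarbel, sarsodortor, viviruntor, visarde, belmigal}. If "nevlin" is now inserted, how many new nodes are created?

3

"nev" is already a path in the trie; the remaining "lin" must be added.
New nodes needed: |"nevlin"| − 3 = 6 − 3 = 3.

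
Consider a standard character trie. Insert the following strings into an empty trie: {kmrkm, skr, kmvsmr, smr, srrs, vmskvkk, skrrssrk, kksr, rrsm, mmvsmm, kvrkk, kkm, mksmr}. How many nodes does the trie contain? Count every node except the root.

Insert word by word; a character creates a node only if that edge doesn't already exist:
  "kmrkm" → 5 new (k, m, r, k, m)
  "skr" → 3 new (s, k, r)
  "kmvsmr" → prefix "km" already present; 4 new (v, s, m, r)
  "smr" → prefix "s" already present; 2 new (m, r)
  "srrs" → prefix "s" already present; 3 new (r, r, s)
  "vmskvkk" → 7 new (v, m, s, k, v, k, k)
  "skrrssrk" → prefix "skr" already present; 5 new (r, s, s, r, k)
  "kksr" → prefix "k" already present; 3 new (k, s, r)
  "rrsm" → 4 new (r, r, s, m)
  "mmvsmm" → 6 new (m, m, v, s, m, m)
  "kvrkk" → prefix "k" already present; 4 new (v, r, k, k)
  "kkm" → prefix "kk" already present; 1 new (m)
  "mksmr" → prefix "m" already present; 4 new (k, s, m, r)
Total nodes = 5 + 3 + 4 + 2 + 3 + 7 + 5 + 3 + 4 + 6 + 4 + 1 + 4 = 51

51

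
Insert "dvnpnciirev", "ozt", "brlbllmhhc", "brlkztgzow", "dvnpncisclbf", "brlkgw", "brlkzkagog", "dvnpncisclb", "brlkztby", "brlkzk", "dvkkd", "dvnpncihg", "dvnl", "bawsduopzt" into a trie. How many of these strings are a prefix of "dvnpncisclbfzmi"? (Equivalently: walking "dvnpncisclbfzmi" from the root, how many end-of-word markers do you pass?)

2

Walk "dvnpncisclbfzmi" from the root; an end-of-word marker is hit whenever a stored word is a prefix of "dvnpncisclbfzmi".
Prefixes of the query that are stored words: "dvnpncisclb", "dvnpncisclbf"
Count: 2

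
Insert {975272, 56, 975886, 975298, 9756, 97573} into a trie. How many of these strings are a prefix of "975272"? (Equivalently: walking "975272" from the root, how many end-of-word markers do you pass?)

1

Check each prefix of "975272" against the stored set — each match is an end-marker on the path.
Prefixes of the query that are stored words: "975272"
Count: 1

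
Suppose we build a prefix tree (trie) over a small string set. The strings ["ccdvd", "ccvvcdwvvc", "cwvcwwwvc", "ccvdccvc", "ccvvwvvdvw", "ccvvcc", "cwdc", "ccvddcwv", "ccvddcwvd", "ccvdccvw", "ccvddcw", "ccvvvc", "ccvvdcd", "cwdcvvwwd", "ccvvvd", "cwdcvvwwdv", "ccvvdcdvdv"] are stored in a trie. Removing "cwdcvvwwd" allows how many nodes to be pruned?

0

A node on "cwdcvvwwd"'s path can go only if nothing else ends at it or branches off below it.
Every node on "cwdcvvwwd" is still needed (e.g. by "cwdcvvwwdv"), so nothing is freed.
Nodes removed: 0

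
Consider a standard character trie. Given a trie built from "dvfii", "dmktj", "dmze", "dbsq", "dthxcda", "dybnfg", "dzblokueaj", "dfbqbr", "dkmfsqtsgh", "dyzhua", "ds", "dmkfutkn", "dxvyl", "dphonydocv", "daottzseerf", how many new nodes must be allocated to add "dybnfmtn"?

Walking "dybnfmtn" from the root, the first 5 characters ("dybnf") follow existing edges; "m" is the first miss.
So 8 − 5 = 3 new nodes.

3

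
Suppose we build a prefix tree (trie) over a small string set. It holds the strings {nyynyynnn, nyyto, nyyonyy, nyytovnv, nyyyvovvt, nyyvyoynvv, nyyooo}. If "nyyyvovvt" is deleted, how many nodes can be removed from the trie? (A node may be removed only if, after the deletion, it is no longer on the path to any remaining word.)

6

Walk "nyyyvovvt" from the leaf back toward the root, removing each node that no remaining word uses.
The suffix "yvovvt" (6 nodes) is used only by "nyyyvovvt"; the node for "nyy" still has the child "n", so pruning stops there.
Nodes removed: 6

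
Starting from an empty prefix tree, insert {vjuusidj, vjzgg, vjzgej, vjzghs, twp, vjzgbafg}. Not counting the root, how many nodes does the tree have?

22

Count nodes per top-level branch (shared prefixes stored once):
  't'-branch (twp): 3 nodes
  'v'-branch (vjuusidj, vjzgbafg, vjzgej, vjzgg, vjzghs): 19 nodes
Sum: 22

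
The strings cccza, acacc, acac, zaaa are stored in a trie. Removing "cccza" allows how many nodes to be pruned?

Walk "cccza" from the leaf back toward the root, removing each node that no remaining word uses.
No other word shares any prefix with "cccza", so all 5 of its nodes go.
Nodes removed: 5

5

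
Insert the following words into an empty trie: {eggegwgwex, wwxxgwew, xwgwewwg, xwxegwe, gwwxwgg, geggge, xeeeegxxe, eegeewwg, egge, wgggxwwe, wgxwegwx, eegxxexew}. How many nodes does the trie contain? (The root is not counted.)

77

Insert word by word; a character creates a node only if that edge doesn't already exist:
  "eggegwgwex" → 10 new (e, g, g, e, g, w, g, w, e, x)
  "wwxxgwew" → 8 new (w, w, x, x, g, w, e, w)
  "xwgwewwg" → 8 new (x, w, g, w, e, w, w, g)
  "xwxegwe" → prefix "xw" already present; 5 new (x, e, g, w, e)
  "gwwxwgg" → 7 new (g, w, w, x, w, g, g)
  "geggge" → prefix "g" already present; 5 new (e, g, g, g, e)
  "xeeeegxxe" → prefix "x" already present; 8 new (e, e, e, e, g, x, x, e)
  "eegeewwg" → prefix "e" already present; 7 new (e, g, e, e, w, w, g)
  "egge" → prefix "egge" already present; 0 new (none)
  "wgggxwwe" → prefix "w" already present; 7 new (g, g, g, x, w, w, e)
  "wgxwegwx" → prefix "wg" already present; 6 new (x, w, e, g, w, x)
  "eegxxexew" → prefix "eeg" already present; 6 new (x, x, e, x, e, w)
Total nodes = 10 + 8 + 8 + 5 + 7 + 5 + 8 + 7 + 0 + 7 + 6 + 6 = 77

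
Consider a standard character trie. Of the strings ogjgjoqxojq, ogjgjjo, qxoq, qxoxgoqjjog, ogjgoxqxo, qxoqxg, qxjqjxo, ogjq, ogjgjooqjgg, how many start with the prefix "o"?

Walk to "o"; the words in its subtree are exactly those with that prefix.
Matches: "ogjgjjo", "ogjgjooqjgg", "ogjgjoqxojq", "ogjgoxqxo", "ogjq"
Count: 5

5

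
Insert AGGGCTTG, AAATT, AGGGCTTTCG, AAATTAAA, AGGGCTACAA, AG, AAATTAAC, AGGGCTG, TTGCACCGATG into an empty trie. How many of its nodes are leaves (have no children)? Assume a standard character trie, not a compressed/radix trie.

A leaf is a node with no children — equivalently, the end of a word that is not a proper prefix of any other stored word.
Those words: "AAATTAAA", "AAATTAAC", "AGGGCTACAA", "AGGGCTG", "AGGGCTTG", "AGGGCTTTCG", "TTGCACCGATG"
Leaf count: 7

7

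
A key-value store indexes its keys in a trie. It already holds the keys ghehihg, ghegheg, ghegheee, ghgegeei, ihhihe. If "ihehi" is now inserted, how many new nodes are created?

3

Walking "ihehi" from the root, the first 2 characters ("ih") follow existing edges; "e" is the first miss.
So 5 − 2 = 3 new nodes.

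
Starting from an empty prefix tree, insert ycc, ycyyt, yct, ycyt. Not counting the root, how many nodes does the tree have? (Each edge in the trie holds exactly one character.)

8

Insert word by word; a character creates a node only if that edge doesn't already exist:
  "ycc" → 3 new (y, c, c)
  "ycyyt" → prefix "yc" already present; 3 new (y, y, t)
  "yct" → prefix "yc" already present; 1 new (t)
  "ycyt" → prefix "ycy" already present; 1 new (t)
Total nodes = 3 + 3 + 1 + 1 = 8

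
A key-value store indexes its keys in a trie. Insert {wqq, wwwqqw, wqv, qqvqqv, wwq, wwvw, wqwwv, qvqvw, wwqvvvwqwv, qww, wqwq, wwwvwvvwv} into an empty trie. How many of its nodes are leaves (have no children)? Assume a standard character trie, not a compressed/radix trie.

11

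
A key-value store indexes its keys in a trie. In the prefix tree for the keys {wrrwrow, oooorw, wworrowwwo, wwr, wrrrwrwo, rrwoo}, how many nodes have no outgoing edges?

6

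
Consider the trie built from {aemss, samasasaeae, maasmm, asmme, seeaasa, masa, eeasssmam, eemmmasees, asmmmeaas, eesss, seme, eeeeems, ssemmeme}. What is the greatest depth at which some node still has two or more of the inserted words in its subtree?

The deepest shared node is where two words last agree before diverging.
e.g. "asmme" and "asmmmeaas" share the prefix "asmm" of length 4; no pair shares a longer one.
Longest shared-prefix length: 4

4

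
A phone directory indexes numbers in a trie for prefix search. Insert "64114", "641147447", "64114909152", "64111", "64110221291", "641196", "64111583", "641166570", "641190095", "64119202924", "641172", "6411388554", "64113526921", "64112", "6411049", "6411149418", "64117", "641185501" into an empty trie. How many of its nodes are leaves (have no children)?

15

A leaf is a node with no children — equivalently, the end of a word that is not a proper prefix of any other stored word.
Those words: "64110221291", "6411049", "6411149418", "64111583", "64112", "64113526921", "6411388554", "641147447", "64114909152", "641166570", "641172", "641185501", "641190095", "64119202924", "641196"
Leaf count: 15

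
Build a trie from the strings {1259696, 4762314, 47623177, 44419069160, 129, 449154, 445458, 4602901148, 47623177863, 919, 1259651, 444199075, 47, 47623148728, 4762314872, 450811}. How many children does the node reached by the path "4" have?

Walk "4" from the root, arriving at one node.
Distinct next characters after "4": 4, 5, 6, 7.
That node has 4 child edges.

4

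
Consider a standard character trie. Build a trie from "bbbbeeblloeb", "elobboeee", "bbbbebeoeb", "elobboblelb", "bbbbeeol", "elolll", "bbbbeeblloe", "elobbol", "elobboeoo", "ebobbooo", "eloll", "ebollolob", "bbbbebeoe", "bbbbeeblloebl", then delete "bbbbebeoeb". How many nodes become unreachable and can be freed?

Walk "bbbbebeoeb" from the leaf back toward the root, removing each node that no remaining word uses.
The suffix "b" (1 node) is used only by "bbbbebeoeb"; "bbbbebeoe" is itself a stored word, so pruning stops there.
Nodes removed: 1

1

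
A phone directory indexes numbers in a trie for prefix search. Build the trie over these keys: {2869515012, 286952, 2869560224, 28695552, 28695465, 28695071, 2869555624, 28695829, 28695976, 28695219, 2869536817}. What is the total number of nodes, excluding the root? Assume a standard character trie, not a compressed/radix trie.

Insert word by word; a character creates a node only if that edge doesn't already exist:
  "2869515012" → 10 new (2, 8, 6, 9, 5, 1, 5, 0, 1, 2)
  "286952" → prefix "28695" already present; 1 new (2)
  "2869560224" → prefix "28695" already present; 5 new (6, 0, 2, 2, 4)
  "28695552" → prefix "28695" already present; 3 new (5, 5, 2)
  "28695465" → prefix "28695" already present; 3 new (4, 6, 5)
  "28695071" → prefix "28695" already present; 3 new (0, 7, 1)
  "2869555624" → prefix "2869555" already present; 3 new (6, 2, 4)
  "28695829" → prefix "28695" already present; 3 new (8, 2, 9)
  "28695976" → prefix "28695" already present; 3 new (9, 7, 6)
  "28695219" → prefix "286952" already present; 2 new (1, 9)
  "2869536817" → prefix "28695" already present; 5 new (3, 6, 8, 1, 7)
Total nodes = 10 + 1 + 5 + 3 + 3 + 3 + 3 + 3 + 3 + 2 + 5 = 41

41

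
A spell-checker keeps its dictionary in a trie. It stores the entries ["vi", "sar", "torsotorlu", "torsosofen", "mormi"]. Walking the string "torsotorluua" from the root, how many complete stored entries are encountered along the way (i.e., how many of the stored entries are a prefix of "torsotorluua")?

1

Traverse "torsotorluua" character by character; count nodes along the way that are marked as word ends.
Prefixes of the query that are stored words: "torsotorlu"
Count: 1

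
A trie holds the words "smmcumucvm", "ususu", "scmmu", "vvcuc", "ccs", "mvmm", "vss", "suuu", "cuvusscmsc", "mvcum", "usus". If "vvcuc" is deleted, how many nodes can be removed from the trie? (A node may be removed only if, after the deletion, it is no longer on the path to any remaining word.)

Walk "vvcuc" from the leaf back toward the root, removing each node that no remaining word uses.
The suffix "vcuc" (4 nodes) is used only by "vvcuc"; the node for "v" still has the child "s", so pruning stops there.
Nodes removed: 4

4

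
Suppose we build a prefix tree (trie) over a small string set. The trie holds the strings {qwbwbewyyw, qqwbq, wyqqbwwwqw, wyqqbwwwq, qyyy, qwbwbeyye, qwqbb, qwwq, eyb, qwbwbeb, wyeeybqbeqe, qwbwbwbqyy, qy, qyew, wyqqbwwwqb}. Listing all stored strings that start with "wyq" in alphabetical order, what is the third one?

wyqqbwwwqw

DFS of the "wyq" subtree visits, in order: "wyqqbwwwq", "wyqqbwwwqb", "wyqqbwwwqw"
The 3rd is wyqqbwwwqw.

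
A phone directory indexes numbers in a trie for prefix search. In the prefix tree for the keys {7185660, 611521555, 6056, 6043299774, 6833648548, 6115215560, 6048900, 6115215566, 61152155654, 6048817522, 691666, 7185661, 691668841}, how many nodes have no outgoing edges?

A leaf is a node with no children — equivalently, the end of a word that is not a proper prefix of any other stored word.
Those words: "6043299774", "6048817522", "6048900", "6056", "611521555", "6115215560", "61152155654", "6115215566", "6833648548", "691666", "691668841", "7185660", "7185661"
Leaf count: 13

13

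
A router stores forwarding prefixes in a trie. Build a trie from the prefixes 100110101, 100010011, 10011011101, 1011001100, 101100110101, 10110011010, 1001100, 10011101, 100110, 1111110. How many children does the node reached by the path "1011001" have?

Walk "1011001" from the root, arriving at one node.
Distinct next characters after "1011001": 1.
That node has 1 child edge.

1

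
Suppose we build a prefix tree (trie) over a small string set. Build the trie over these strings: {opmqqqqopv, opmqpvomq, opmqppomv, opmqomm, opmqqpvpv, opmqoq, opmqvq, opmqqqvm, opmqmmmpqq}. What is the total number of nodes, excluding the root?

Trie structure (* marks end of a word):
(root)
└─ o
   └─ p
      └─ m
         └─ q
            ├─ m
            │  └─ m
            │     └─ m
            │        └─ p
            │           └─ q
            │              └─ q *
            ├─ o
            │  ├─ m
            │  │  └─ m *
            │  └─ q *
            ├─ p
            │  ├─ p
            │  │  └─ o
            │  │     └─ m
            │  │        └─ v *
            │  └─ v
            │     └─ o
            │        └─ m
            │           └─ q *
            ├─ q
            │  ├─ p
            │  │  └─ v
            │  │     └─ p
            │  │        └─ v *
            │  └─ q
            │     ├─ q
            │     │  └─ o
            │     │     └─ p
            │     │        └─ v *
            │     └─ v
            │        └─ m *
            └─ v
               └─ q *
Counting every labelled node above: 37.

37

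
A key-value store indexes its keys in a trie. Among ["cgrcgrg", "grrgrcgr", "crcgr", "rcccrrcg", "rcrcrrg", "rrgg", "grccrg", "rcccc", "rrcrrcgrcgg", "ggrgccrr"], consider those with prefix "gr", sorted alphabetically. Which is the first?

grccrg

Words with prefix "gr", in lexicographic order: "grccrg", "grrgrcgr"
Position 1: grccrg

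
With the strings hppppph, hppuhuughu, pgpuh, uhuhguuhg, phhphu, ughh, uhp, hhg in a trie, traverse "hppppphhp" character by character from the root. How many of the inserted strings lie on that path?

1

Walk "hppppphhp" from the root; an end-of-word marker is hit whenever a stored word is a prefix of "hppppphhp".
Prefixes of the query that are stored words: "hppppph"
Count: 1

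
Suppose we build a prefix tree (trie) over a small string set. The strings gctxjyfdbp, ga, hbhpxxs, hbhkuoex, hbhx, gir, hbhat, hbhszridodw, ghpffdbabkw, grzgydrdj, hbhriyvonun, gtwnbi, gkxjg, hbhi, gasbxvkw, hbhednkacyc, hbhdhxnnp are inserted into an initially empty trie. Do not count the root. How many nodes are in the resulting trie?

92

Trace insertions, counting only characters that open a new branch:
  "gctxjyfdbp" → 10 new (g, c, t, x, j, y, f, d, b, p)
  "ga" → prefix "g" already present; 1 new (a)
  "hbhpxxs" → 7 new (h, b, h, p, x, x, s)
  "hbhkuoex" → prefix "hbh" already present; 5 new (k, u, o, e, x)
  "hbhx" → prefix "hbh" already present; 1 new (x)
  "gir" → prefix "g" already present; 2 new (i, r)
  "hbhat" → prefix "hbh" already present; 2 new (a, t)
  "hbhszridodw" → prefix "hbh" already present; 8 new (s, z, r, i, d, o, d, w)
  "ghpffdbabkw" → prefix "g" already present; 10 new (h, p, f, f, d, b, a, b, k, w)
  "grzgydrdj" → prefix "g" already present; 8 new (r, z, g, y, d, r, d, j)
  "hbhriyvonun" → prefix "hbh" already present; 8 new (r, i, y, v, o, n, u, n)
  "gtwnbi" → prefix "g" already present; 5 new (t, w, n, b, i)
  "gkxjg" → prefix "g" already present; 4 new (k, x, j, g)
  "hbhi" → prefix "hbh" already present; 1 new (i)
  "gasbxvkw" → prefix "ga" already present; 6 new (s, b, x, v, k, w)
  "hbhednkacyc" → prefix "hbh" already present; 8 new (e, d, n, k, a, c, y, c)
  "hbhdhxnnp" → prefix "hbh" already present; 6 new (d, h, x, n, n, p)
Total nodes = 10 + 1 + 7 + 5 + 1 + 2 + 2 + 8 + 10 + 8 + 8 + 5 + 4 + 1 + 6 + 8 + 6 = 92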